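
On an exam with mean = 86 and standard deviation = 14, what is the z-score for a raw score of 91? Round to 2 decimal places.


z = (X - mu) / sigma
= (91 - 86) / 14
= 5 / 14
= 0.36


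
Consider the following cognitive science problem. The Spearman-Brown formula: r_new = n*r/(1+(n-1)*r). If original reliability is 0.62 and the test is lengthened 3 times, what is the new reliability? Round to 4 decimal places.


r_new = n*r / (1 + (n-1)*r)
Numerator = 3 * 0.62 = 1.86
Denominator = 1 + 2 * 0.62 = 2.24
r_new = 1.86 / 2.24
= 0.8304


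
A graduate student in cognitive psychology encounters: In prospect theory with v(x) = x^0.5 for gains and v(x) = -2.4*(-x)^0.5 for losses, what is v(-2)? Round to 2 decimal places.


Since x = -2 < 0, use v(x) = -lambda*(-x)^alpha
(-x) = 2
2^0.5 = 1.4142
v(-2) = -2.4 * 1.4142
= -3.39


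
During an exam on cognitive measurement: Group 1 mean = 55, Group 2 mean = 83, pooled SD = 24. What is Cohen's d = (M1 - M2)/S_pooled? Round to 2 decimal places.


Cohen's d = (M1 - M2) / S_pooled
= (55 - 83) / 24
= -28 / 24
= -1.17


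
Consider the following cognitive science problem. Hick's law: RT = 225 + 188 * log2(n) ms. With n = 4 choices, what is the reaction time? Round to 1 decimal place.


RT = 225 + 188 * log2(4)
log2(4) = 2.0
RT = 225 + 188 * 2.0
= 225 + 376.0
= 601.0 ms


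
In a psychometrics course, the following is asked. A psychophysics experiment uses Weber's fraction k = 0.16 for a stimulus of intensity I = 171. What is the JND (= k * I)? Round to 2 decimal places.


JND = k * I
JND = 0.16 * 171
= 27.36


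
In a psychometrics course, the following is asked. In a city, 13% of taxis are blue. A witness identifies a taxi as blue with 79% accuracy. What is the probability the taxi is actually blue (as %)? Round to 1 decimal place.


P(blue | says blue) = P(says blue | blue)*P(blue) / [P(says blue | blue)*P(blue) + P(says blue | not blue)*P(not blue)]
Numerator = 0.79 * 0.13 = 0.1027
False identification = 0.21 * 0.87 = 0.1827
P = 0.1027 / (0.1027 + 0.1827)
= 0.1027 / 0.2854
As percentage = 36.0


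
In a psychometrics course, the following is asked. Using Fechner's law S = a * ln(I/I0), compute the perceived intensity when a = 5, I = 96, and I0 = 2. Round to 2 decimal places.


S = 5 * ln(96/2)
I/I0 = 48.0
ln(48.0) = 3.8712
S = 5 * 3.8712
= 19.36


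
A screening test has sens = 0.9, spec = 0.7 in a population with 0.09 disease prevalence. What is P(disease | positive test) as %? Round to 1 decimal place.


PPV = (sens * prev) / (sens * prev + (1-spec) * (1-prev))
Numerator = 0.9 * 0.09 = 0.081
P(positive and no disease) = (1 - spec) * (1 - prev) = (1 - 0.7) * (1 - 0.09) = 0.273
Denominator = 0.081 + 0.273 = 0.354
PPV = 0.081 / 0.354 = 0.228814
As percentage = 22.9


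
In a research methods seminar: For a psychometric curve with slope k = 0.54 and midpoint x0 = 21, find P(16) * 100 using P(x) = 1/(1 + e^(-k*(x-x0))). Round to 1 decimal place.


P(x) = 1/(1 + e^(-0.54*(16 - 21)))
Exponent = -0.54 * -5 = 2.7
e^(2.7) = 14.879732
P = 1/(1 + 14.879732) = 0.062973
Percentage = 6.3


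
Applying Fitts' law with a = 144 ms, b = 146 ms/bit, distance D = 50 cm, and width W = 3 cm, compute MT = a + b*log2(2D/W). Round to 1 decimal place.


MT = 144 + 146 * log2(2*50/3)
2D/W = 33.333333
log2(33.333333) = 5.0589
MT = 144 + 146 * 5.0589
= 882.6 ms


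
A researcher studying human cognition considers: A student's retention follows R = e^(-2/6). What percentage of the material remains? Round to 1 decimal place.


R = e^(-t/S)
-t/S = -2/6 = -0.333333
R = e^(-0.333333) = 0.716532
Percentage = 0.716532 * 100
= 71.7


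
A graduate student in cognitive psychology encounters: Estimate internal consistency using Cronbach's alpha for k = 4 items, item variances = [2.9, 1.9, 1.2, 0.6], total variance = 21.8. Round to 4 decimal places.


alpha = (k/(k-1)) * (1 - sum(s_i^2)/s_total^2)
sum(item variances) = 6.6
k/(k-1) = 4/3 = 1.333333
1 - 6.6/21.8 = 1 - 0.302752 = 0.697248
alpha = 1.333333 * 0.697248
= 0.9297


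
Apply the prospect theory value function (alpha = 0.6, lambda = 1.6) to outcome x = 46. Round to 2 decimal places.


Since x = 46 >= 0, use v(x) = x^0.6
46^0.6 = 9.9461
v(46) = 9.95


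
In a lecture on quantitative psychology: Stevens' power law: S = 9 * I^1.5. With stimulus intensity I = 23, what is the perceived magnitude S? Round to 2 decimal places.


S = 9 * 23^1.5
23^1.5 = 110.3041
S = 9 * 110.3041
= 992.74


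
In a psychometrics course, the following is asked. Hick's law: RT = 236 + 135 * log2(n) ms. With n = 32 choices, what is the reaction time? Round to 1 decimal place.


RT = 236 + 135 * log2(32)
log2(32) = 5.0
RT = 236 + 135 * 5.0
= 236 + 675.0
= 911.0 ms


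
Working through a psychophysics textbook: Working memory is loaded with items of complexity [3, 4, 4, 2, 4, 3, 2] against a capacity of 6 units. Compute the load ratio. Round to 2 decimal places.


Total complexity = 3 + 4 + 4 + 2 + 4 + 3 + 2 = 22
Load = total / capacity = 22 / 6
= 3.67


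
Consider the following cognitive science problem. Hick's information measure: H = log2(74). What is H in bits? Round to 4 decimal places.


H = log2(n)
H = log2(74)
= 6.2095


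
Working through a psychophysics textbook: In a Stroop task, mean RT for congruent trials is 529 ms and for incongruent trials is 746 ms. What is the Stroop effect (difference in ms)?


Stroop effect = RT(incongruent) - RT(congruent)
= 746 - 529
= 217 ms


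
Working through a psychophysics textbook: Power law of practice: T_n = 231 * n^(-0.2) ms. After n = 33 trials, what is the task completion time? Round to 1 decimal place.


T_n = 231 * 33^(-0.2)
33^(-0.2) = 0.496932
T_n = 231 * 0.496932
= 114.8 ms


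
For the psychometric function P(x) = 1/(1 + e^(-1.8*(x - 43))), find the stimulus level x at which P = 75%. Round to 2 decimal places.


At P = 0.75: 0.75 = 1/(1 + e^(-k*(x-x0)))
Solving: e^(-k*(x-x0)) = 1/3
x = x0 + ln(3)/k
ln(3) = 1.0986
x = 43 + 1.0986/1.8
= 43 + 0.6103
= 43.61


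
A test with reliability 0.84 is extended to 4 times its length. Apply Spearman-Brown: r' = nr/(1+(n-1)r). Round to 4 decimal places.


r_new = n*r / (1 + (n-1)*r)
Numerator = 4 * 0.84 = 3.36
Denominator = 1 + 3 * 0.84 = 3.52
r_new = 3.36 / 3.52
= 0.9545


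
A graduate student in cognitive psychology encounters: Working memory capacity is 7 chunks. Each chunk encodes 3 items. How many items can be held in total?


Total items = chunks * items_per_chunk
= 7 * 3
= 21


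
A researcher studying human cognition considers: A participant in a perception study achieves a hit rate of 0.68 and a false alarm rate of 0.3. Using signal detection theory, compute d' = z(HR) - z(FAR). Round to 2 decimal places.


d' = z(HR) - z(FAR)
z(0.68) = 0.4677
z(0.3) = -0.5244
d' = 0.4677 - -0.5244
= 0.99


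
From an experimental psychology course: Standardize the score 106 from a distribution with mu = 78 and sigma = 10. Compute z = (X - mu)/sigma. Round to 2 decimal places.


z = (X - mu) / sigma
= (106 - 78) / 10
= 28 / 10
= 2.80


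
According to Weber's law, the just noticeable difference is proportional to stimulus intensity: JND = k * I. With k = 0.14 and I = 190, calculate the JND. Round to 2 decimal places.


JND = k * I
JND = 0.14 * 190
= 26.60


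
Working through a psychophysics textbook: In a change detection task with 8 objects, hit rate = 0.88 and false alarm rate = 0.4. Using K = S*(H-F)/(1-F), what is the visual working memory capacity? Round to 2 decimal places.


K = S * (H - F) / (1 - F)
H - F = 0.48
1 - F = 0.6
K = 8 * 0.48 / 0.6
= 6.40


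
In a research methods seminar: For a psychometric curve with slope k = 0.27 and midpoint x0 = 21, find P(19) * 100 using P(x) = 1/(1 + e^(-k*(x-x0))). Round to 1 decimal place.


P(x) = 1/(1 + e^(-0.27*(19 - 21)))
Exponent = -0.27 * -2 = 0.54
e^(0.54) = 1.716007
P = 1/(1 + 1.716007) = 0.368188
Percentage = 36.8


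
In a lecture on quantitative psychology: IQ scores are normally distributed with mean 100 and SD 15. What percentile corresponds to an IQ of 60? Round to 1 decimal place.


z = (IQ - mean) / SD
z = (60 - 100) / 15 = -2.6667
Percentile = Phi(-2.6667) * 100
Phi(-2.6667) = 0.00383
= 0.4


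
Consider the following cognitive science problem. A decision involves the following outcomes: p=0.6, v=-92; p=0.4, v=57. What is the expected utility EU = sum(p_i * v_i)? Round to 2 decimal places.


EU = sum(p_i * v_i)
0.6 * -92 = -55.2
0.4 * 57 = 22.8
EU = -55.2 + 22.8
= -32.40


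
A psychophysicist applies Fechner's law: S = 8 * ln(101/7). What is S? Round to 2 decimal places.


S = 8 * ln(101/7)
I/I0 = 14.428571
ln(14.428571) = 2.6692
S = 8 * 2.6692
= 21.35


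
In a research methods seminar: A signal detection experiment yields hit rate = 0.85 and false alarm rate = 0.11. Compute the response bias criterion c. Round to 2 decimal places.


c = -0.5 * (z(HR) + z(FAR))
z(0.85) = 1.0364
z(0.11) = -1.2265
c = -0.5 * (1.0364 + -1.2265)
= -0.5 * -0.1901
= 0.10


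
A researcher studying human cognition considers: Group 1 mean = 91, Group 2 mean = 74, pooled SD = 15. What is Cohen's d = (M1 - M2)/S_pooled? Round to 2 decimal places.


Cohen's d = (M1 - M2) / S_pooled
= (91 - 74) / 15
= 17 / 15
= 1.13


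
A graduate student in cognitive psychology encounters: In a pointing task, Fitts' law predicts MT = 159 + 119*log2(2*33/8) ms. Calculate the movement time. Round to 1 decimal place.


MT = 159 + 119 * log2(2*33/8)
2D/W = 8.25
log2(8.25) = 3.0444
MT = 159 + 119 * 3.0444
= 521.3 ms


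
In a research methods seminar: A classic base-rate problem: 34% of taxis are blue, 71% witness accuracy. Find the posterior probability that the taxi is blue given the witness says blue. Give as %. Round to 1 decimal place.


P(blue | says blue) = P(says blue | blue)*P(blue) / [P(says blue | blue)*P(blue) + P(says blue | not blue)*P(not blue)]
Numerator = 0.71 * 0.34 = 0.2414
False identification = 0.29 * 0.66 = 0.1914
P = 0.2414 / (0.2414 + 0.1914)
= 0.2414 / 0.4328
As percentage = 55.8


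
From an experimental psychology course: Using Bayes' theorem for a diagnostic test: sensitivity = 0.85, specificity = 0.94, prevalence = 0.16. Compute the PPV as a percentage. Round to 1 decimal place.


PPV = (sens * prev) / (sens * prev + (1-spec) * (1-prev))
Numerator = 0.85 * 0.16 = 0.136
P(positive and no disease) = (1 - spec) * (1 - prev) = (1 - 0.94) * (1 - 0.16) = 0.0504
Denominator = 0.136 + 0.0504 = 0.1864
PPV = 0.136 / 0.1864 = 0.729614
As percentage = 73.0


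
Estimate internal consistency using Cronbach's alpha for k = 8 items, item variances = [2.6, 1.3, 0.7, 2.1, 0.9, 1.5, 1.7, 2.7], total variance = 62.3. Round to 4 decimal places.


alpha = (k/(k-1)) * (1 - sum(s_i^2)/s_total^2)
sum(item variances) = 13.5
k/(k-1) = 8/7 = 1.142857
1 - 13.5/62.3 = 1 - 0.216693 = 0.783307
alpha = 1.142857 * 0.783307
= 0.8952


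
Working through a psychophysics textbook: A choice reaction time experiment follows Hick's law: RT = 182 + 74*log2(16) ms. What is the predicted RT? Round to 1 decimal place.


RT = 182 + 74 * log2(16)
log2(16) = 4.0
RT = 182 + 74 * 4.0
= 182 + 296.0
= 478.0 ms


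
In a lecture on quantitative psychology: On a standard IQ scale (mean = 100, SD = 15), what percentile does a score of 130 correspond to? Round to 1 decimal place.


z = (IQ - mean) / SD
z = (130 - 100) / 15 = 2.0
Percentile = Phi(2.0) * 100
Phi(2.0) = 0.97725
= 97.7


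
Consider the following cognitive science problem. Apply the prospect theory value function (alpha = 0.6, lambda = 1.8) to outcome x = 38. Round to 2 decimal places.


Since x = 38 >= 0, use v(x) = x^0.6
38^0.6 = 8.8689
v(38) = 8.87


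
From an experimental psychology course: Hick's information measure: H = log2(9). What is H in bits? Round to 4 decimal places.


H = log2(n)
H = log2(9)
= 3.1699


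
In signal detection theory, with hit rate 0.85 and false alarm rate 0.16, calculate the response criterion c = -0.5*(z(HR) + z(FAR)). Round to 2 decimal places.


c = -0.5 * (z(HR) + z(FAR))
z(0.85) = 1.0364
z(0.16) = -0.9945
c = -0.5 * (1.0364 + -0.9945)
= -0.5 * 0.0419
= -0.02


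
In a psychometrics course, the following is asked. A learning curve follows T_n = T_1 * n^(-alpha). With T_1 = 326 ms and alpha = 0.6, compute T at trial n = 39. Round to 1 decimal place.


T_n = 326 * 39^(-0.6)
39^(-0.6) = 0.11101
T_n = 326 * 0.11101
= 36.2 ms


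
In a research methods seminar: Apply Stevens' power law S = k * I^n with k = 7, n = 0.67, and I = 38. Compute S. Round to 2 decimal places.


S = 7 * 38^0.67
38^0.67 = 11.4408
S = 7 * 11.4408
= 80.09


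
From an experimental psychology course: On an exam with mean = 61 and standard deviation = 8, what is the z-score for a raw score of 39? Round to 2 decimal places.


z = (X - mu) / sigma
= (39 - 61) / 8
= -22 / 8
= -2.75


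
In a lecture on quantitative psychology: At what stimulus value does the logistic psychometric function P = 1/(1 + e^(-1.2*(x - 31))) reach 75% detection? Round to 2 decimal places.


At P = 0.75: 0.75 = 1/(1 + e^(-k*(x-x0)))
Solving: e^(-k*(x-x0)) = 1/3
x = x0 + ln(3)/k
ln(3) = 1.0986
x = 31 + 1.0986/1.2
= 31 + 0.9155
= 31.92


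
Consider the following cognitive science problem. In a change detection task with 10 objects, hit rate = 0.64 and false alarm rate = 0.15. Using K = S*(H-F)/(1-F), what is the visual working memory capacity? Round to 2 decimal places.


K = S * (H - F) / (1 - F)
H - F = 0.49
1 - F = 0.85
K = 10 * 0.49 / 0.85
= 5.76


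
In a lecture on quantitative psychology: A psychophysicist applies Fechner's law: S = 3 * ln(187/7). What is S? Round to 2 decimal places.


S = 3 * ln(187/7)
I/I0 = 26.714286
ln(26.714286) = 3.2852
S = 3 * 3.2852
= 9.86


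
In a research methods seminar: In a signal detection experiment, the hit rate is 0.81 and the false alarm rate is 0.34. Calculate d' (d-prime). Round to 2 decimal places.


d' = z(HR) - z(FAR)
z(0.81) = 0.8779
z(0.34) = -0.4125
d' = 0.8779 - -0.4125
= 1.29


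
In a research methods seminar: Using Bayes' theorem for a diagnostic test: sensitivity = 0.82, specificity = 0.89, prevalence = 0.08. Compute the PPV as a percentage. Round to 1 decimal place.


PPV = (sens * prev) / (sens * prev + (1-spec) * (1-prev))
Numerator = 0.82 * 0.08 = 0.0656
P(positive and no disease) = (1 - spec) * (1 - prev) = (1 - 0.89) * (1 - 0.08) = 0.1012
Denominator = 0.0656 + 0.1012 = 0.1668
PPV = 0.0656 / 0.1668 = 0.393285
As percentage = 39.3


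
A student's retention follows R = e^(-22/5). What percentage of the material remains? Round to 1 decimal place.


R = e^(-t/S)
-t/S = -22/5 = -4.4
R = e^(-4.4) = 0.012277
Percentage = 0.012277 * 100
= 1.2


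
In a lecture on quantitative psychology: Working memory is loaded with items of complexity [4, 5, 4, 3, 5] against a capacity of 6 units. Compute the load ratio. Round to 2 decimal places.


Total complexity = 4 + 5 + 4 + 3 + 5 = 21
Load = total / capacity = 21 / 6
= 3.50


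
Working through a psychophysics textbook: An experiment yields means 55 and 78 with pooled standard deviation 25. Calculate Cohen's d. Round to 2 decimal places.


Cohen's d = (M1 - M2) / S_pooled
= (55 - 78) / 25
= -23 / 25
= -0.92


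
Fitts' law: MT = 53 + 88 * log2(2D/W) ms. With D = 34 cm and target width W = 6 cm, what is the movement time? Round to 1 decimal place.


MT = 53 + 88 * log2(2*34/6)
2D/W = 11.333333
log2(11.333333) = 3.5025
MT = 53 + 88 * 3.5025
= 361.2 ms


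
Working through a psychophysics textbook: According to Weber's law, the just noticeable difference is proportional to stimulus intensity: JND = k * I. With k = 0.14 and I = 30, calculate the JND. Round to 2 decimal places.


JND = k * I
JND = 0.14 * 30
= 4.20


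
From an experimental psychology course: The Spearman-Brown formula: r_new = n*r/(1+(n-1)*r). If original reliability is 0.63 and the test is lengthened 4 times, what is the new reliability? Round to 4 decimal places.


r_new = n*r / (1 + (n-1)*r)
Numerator = 4 * 0.63 = 2.52
Denominator = 1 + 3 * 0.63 = 2.89
r_new = 2.52 / 2.89
= 0.8720


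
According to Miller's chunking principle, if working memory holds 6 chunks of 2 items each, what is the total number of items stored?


Total items = chunks * items_per_chunk
= 6 * 2
= 12


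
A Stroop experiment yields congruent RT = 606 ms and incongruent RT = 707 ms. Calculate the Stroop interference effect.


Stroop effect = RT(incongruent) - RT(congruent)
= 707 - 606
= 101 ms


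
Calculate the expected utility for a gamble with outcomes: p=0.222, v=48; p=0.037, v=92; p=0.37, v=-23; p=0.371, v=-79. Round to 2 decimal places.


EU = sum(p_i * v_i)
0.222 * 48 = 10.656
0.037 * 92 = 3.404
0.37 * -23 = -8.51
0.371 * -79 = -29.309
EU = 10.656 + 3.404 + -8.51 + -29.309
= -23.76


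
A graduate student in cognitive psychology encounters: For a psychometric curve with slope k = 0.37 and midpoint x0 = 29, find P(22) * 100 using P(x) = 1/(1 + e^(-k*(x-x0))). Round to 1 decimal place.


P(x) = 1/(1 + e^(-0.37*(22 - 29)))
Exponent = -0.37 * -7 = 2.59
e^(2.59) = 13.329772
P = 1/(1 + 13.329772) = 0.069785
Percentage = 7.0


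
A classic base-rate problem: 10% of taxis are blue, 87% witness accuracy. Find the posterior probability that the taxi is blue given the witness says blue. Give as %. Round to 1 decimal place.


P(blue | says blue) = P(says blue | blue)*P(blue) / [P(says blue | blue)*P(blue) + P(says blue | not blue)*P(not blue)]
Numerator = 0.87 * 0.1 = 0.087
False identification = 0.13 * 0.9 = 0.117
P = 0.087 / (0.087 + 0.117)
= 0.087 / 0.204
As percentage = 42.6


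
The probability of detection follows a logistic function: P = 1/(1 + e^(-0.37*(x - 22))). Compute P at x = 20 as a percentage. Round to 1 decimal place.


P(x) = 1/(1 + e^(-0.37*(20 - 22)))
Exponent = -0.37 * -2 = 0.74
e^(0.74) = 2.095936
P = 1/(1 + 2.095936) = 0.323004
Percentage = 32.3


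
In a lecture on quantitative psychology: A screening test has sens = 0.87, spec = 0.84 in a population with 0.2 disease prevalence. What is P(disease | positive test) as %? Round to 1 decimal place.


PPV = (sens * prev) / (sens * prev + (1-spec) * (1-prev))
Numerator = 0.87 * 0.2 = 0.174
P(positive and no disease) = (1 - spec) * (1 - prev) = (1 - 0.84) * (1 - 0.2) = 0.128
Denominator = 0.174 + 0.128 = 0.302
PPV = 0.174 / 0.302 = 0.576159
As percentage = 57.6


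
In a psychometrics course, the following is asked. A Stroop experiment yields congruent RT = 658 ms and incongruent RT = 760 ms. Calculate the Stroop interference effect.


Stroop effect = RT(incongruent) - RT(congruent)
= 760 - 658
= 102 ms


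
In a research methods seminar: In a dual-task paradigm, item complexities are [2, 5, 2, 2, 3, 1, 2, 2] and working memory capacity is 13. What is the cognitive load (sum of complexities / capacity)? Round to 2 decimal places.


Total complexity = 2 + 5 + 2 + 2 + 3 + 1 + 2 + 2 = 19
Load = total / capacity = 19 / 13
= 1.46


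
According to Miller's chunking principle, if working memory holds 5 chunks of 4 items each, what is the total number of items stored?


Total items = chunks * items_per_chunk
= 5 * 4
= 20


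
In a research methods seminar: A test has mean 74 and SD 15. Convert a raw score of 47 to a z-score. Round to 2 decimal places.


z = (X - mu) / sigma
= (47 - 74) / 15
= -27 / 15
= -1.80


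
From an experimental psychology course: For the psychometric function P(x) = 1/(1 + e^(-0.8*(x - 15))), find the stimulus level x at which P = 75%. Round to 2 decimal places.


At P = 0.75: 0.75 = 1/(1 + e^(-k*(x-x0)))
Solving: e^(-k*(x-x0)) = 1/3
x = x0 + ln(3)/k
ln(3) = 1.0986
x = 15 + 1.0986/0.8
= 15 + 1.3732
= 16.37


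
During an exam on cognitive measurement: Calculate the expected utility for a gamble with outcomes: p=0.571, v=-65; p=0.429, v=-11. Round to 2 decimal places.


EU = sum(p_i * v_i)
0.571 * -65 = -37.115
0.429 * -11 = -4.719
EU = -37.115 + -4.719
= -41.83


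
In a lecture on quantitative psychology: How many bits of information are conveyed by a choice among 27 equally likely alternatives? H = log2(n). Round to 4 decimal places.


H = log2(n)
H = log2(27)
= 4.7549


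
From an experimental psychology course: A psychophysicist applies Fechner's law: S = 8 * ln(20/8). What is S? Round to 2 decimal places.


S = 8 * ln(20/8)
I/I0 = 2.5
ln(2.5) = 0.9163
S = 8 * 0.9163
= 7.33


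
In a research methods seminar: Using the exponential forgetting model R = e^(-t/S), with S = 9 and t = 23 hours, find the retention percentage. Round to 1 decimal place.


R = e^(-t/S)
-t/S = -23/9 = -2.555556
R = e^(-2.555556) = 0.077649
Percentage = 0.077649 * 100
= 7.8


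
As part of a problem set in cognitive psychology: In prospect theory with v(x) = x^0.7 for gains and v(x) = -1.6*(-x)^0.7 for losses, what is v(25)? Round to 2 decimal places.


Since x = 25 >= 0, use v(x) = x^0.7
25^0.7 = 9.5183
v(25) = 9.52


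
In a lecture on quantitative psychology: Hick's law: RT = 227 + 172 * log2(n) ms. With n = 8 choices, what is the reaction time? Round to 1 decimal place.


RT = 227 + 172 * log2(8)
log2(8) = 3.0
RT = 227 + 172 * 3.0
= 227 + 516.0
= 743.0 ms


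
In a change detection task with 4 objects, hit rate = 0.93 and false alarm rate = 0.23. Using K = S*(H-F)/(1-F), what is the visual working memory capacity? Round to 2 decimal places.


K = S * (H - F) / (1 - F)
H - F = 0.7
1 - F = 0.77
K = 4 * 0.7 / 0.77
= 3.64


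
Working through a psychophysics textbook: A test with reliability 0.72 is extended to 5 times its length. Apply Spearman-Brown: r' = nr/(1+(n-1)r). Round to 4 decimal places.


r_new = n*r / (1 + (n-1)*r)
Numerator = 5 * 0.72 = 3.6
Denominator = 1 + 4 * 0.72 = 3.88
r_new = 3.6 / 3.88
= 0.9278


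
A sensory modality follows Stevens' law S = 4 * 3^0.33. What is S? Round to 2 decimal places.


S = 4 * 3^0.33
3^0.33 = 1.437
S = 4 * 1.437
= 5.75


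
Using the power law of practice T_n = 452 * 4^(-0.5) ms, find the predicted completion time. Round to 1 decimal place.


T_n = 452 * 4^(-0.5)
4^(-0.5) = 0.5
T_n = 452 * 0.5
= 226.0 ms


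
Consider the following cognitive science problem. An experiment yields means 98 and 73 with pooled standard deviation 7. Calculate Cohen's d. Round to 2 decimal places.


Cohen's d = (M1 - M2) / S_pooled
= (98 - 73) / 7
= 25 / 7
= 3.57


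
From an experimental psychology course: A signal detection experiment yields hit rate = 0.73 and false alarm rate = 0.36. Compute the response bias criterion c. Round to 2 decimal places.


c = -0.5 * (z(HR) + z(FAR))
z(0.73) = 0.6128
z(0.36) = -0.3585
c = -0.5 * (0.6128 + -0.3585)
= -0.5 * 0.2543
= -0.13


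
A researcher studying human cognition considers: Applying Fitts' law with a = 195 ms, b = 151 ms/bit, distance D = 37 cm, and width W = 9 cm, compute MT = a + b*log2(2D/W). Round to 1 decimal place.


MT = 195 + 151 * log2(2*37/9)
2D/W = 8.222222
log2(8.222222) = 3.0395
MT = 195 + 151 * 3.0395
= 654.0 ms


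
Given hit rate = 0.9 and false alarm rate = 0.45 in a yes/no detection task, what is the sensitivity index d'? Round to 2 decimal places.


d' = z(HR) - z(FAR)
z(0.9) = 1.2816
z(0.45) = -0.1257
d' = 1.2816 - -0.1257
= 1.41


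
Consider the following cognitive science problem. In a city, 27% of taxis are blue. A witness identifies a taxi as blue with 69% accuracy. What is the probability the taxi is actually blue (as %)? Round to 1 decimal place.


P(blue | says blue) = P(says blue | blue)*P(blue) / [P(says blue | blue)*P(blue) + P(says blue | not blue)*P(not blue)]
Numerator = 0.69 * 0.27 = 0.1863
False identification = 0.31 * 0.73 = 0.2263
P = 0.1863 / (0.1863 + 0.2263)
= 0.1863 / 0.4126
As percentage = 45.2


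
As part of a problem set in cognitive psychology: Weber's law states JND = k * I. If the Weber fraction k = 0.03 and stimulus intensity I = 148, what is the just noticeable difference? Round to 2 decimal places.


JND = k * I
JND = 0.03 * 148
= 4.44


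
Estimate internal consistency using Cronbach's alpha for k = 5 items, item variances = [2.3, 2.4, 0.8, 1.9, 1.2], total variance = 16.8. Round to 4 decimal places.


alpha = (k/(k-1)) * (1 - sum(s_i^2)/s_total^2)
sum(item variances) = 8.6
k/(k-1) = 5/4 = 1.25
1 - 8.6/16.8 = 1 - 0.511905 = 0.488095
alpha = 1.25 * 0.488095
= 0.6101


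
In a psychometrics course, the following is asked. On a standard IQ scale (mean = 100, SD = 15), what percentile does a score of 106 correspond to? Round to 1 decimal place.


z = (IQ - mean) / SD
z = (106 - 100) / 15 = 0.4
Percentile = Phi(0.4) * 100
Phi(0.4) = 0.655422
= 65.5


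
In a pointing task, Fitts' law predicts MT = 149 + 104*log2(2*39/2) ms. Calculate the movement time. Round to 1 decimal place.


MT = 149 + 104 * log2(2*39/2)
2D/W = 39.0
log2(39.0) = 5.2854
MT = 149 + 104 * 5.2854
= 698.7 ms


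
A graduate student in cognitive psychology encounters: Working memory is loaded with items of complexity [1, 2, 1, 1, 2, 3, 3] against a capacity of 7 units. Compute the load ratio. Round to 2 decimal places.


Total complexity = 1 + 2 + 1 + 1 + 2 + 3 + 3 = 13
Load = total / capacity = 13 / 7
= 1.86


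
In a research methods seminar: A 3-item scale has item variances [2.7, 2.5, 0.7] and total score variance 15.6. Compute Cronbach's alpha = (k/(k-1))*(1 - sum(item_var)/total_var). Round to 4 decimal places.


alpha = (k/(k-1)) * (1 - sum(s_i^2)/s_total^2)
sum(item variances) = 5.9
k/(k-1) = 3/2 = 1.5
1 - 5.9/15.6 = 1 - 0.378205 = 0.621795
alpha = 1.5 * 0.621795
= 0.9327


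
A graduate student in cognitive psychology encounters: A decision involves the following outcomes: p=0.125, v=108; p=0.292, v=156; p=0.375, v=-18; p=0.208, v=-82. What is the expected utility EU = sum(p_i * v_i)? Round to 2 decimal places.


EU = sum(p_i * v_i)
0.125 * 108 = 13.5
0.292 * 156 = 45.552
0.375 * -18 = -6.75
0.208 * -82 = -17.056
EU = 13.5 + 45.552 + -6.75 + -17.056
= 35.25


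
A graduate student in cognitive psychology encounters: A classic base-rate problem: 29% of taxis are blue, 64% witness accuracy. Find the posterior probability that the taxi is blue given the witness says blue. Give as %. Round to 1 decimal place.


P(blue | says blue) = P(says blue | blue)*P(blue) / [P(says blue | blue)*P(blue) + P(says blue | not blue)*P(not blue)]
Numerator = 0.64 * 0.29 = 0.1856
False identification = 0.36 * 0.71 = 0.2556
P = 0.1856 / (0.1856 + 0.2556)
= 0.1856 / 0.4412
As percentage = 42.1


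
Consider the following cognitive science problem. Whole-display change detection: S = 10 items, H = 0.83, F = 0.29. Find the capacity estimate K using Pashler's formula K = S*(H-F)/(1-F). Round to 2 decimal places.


K = S * (H - F) / (1 - F)
H - F = 0.54
1 - F = 0.71
K = 10 * 0.54 / 0.71
= 7.61


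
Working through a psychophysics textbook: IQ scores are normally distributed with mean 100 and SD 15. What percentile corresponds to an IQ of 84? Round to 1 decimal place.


z = (IQ - mean) / SD
z = (84 - 100) / 15 = -1.0667
Percentile = Phi(-1.0667) * 100
Phi(-1.0667) = 0.143054
= 14.3


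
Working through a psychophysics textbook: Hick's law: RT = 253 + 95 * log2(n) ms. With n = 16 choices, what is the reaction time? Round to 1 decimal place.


RT = 253 + 95 * log2(16)
log2(16) = 4.0
RT = 253 + 95 * 4.0
= 253 + 380.0
= 633.0 ms


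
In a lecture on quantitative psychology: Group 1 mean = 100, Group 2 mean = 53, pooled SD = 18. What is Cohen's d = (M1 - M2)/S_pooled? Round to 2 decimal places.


Cohen's d = (M1 - M2) / S_pooled
= (100 - 53) / 18
= 47 / 18
= 2.61


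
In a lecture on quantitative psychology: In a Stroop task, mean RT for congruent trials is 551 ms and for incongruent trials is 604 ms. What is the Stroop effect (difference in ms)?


Stroop effect = RT(incongruent) - RT(congruent)
= 604 - 551
= 53 ms


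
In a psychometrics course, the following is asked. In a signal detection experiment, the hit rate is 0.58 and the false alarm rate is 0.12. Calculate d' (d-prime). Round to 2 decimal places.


d' = z(HR) - z(FAR)
z(0.58) = 0.2019
z(0.12) = -1.175
d' = 0.2019 - -1.175
= 1.38


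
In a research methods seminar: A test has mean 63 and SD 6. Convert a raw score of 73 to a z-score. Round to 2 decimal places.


z = (X - mu) / sigma
= (73 - 63) / 6
= 10 / 6
= 1.67


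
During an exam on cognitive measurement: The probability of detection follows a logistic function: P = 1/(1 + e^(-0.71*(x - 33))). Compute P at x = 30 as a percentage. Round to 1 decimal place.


P(x) = 1/(1 + e^(-0.71*(30 - 33)))
Exponent = -0.71 * -3 = 2.13
e^(2.13) = 8.414867
P = 1/(1 + 8.414867) = 0.106215
Percentage = 10.6


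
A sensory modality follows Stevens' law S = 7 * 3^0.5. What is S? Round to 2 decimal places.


S = 7 * 3^0.5
3^0.5 = 1.7321
S = 7 * 1.7321
= 12.12


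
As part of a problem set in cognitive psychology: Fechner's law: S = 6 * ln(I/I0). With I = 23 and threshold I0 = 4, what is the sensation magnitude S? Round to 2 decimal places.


S = 6 * ln(23/4)
I/I0 = 5.75
ln(5.75) = 1.7492
S = 6 * 1.7492
= 10.50


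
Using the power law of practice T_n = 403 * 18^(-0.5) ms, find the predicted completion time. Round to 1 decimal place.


T_n = 403 * 18^(-0.5)
18^(-0.5) = 0.235702
T_n = 403 * 0.235702
= 95.0 ms


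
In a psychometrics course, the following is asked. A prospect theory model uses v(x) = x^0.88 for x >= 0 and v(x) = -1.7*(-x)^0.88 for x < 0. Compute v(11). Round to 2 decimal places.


Since x = 11 >= 0, use v(x) = x^0.88
11^0.88 = 8.2495
v(11) = 8.25


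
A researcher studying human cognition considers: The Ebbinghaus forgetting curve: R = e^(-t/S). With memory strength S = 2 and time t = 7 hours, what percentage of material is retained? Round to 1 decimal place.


R = e^(-t/S)
-t/S = -7/2 = -3.5
R = e^(-3.5) = 0.030197
Percentage = 0.030197 * 100
= 3.0


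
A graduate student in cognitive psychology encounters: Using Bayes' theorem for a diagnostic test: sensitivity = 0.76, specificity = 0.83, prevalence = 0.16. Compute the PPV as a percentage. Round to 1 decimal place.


PPV = (sens * prev) / (sens * prev + (1-spec) * (1-prev))
Numerator = 0.76 * 0.16 = 0.1216
P(positive and no disease) = (1 - spec) * (1 - prev) = (1 - 0.83) * (1 - 0.16) = 0.1428
Denominator = 0.1216 + 0.1428 = 0.2644
PPV = 0.1216 / 0.2644 = 0.459909
As percentage = 46.0


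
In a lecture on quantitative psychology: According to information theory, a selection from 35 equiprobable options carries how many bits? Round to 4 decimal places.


H = log2(n)
H = log2(35)
= 5.1293


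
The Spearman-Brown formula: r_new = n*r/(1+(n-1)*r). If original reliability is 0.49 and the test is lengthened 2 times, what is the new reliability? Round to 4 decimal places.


r_new = n*r / (1 + (n-1)*r)
Numerator = 2 * 0.49 = 0.98
Denominator = 1 + 1 * 0.49 = 1.49
r_new = 0.98 / 1.49
= 0.6577


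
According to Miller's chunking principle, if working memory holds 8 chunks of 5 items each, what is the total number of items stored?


Total items = chunks * items_per_chunk
= 8 * 5
= 40


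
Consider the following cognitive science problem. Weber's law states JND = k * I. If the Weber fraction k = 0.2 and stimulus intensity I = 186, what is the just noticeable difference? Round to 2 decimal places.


JND = k * I
JND = 0.2 * 186
= 37.20


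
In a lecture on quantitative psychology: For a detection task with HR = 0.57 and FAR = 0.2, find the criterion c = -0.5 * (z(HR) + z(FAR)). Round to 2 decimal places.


c = -0.5 * (z(HR) + z(FAR))
z(0.57) = 0.1764
z(0.2) = -0.8416
c = -0.5 * (0.1764 + -0.8416)
= -0.5 * -0.6652
= 0.33


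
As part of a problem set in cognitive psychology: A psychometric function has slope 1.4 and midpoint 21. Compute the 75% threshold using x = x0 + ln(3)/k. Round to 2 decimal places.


At P = 0.75: 0.75 = 1/(1 + e^(-k*(x-x0)))
Solving: e^(-k*(x-x0)) = 1/3
x = x0 + ln(3)/k
ln(3) = 1.0986
x = 21 + 1.0986/1.4
= 21 + 0.7847
= 21.78


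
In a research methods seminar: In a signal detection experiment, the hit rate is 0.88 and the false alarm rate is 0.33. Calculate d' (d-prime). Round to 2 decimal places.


d' = z(HR) - z(FAR)
z(0.88) = 1.175
z(0.33) = -0.4399
d' = 1.175 - -0.4399
= 1.61


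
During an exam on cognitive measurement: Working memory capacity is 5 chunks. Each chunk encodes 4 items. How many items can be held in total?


Total items = chunks * items_per_chunk
= 5 * 4
= 20


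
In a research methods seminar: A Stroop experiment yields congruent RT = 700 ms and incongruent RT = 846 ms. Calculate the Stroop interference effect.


Stroop effect = RT(incongruent) - RT(congruent)
= 846 - 700
= 146 ms


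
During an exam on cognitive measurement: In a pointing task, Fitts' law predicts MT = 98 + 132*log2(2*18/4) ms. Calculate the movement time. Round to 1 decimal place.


MT = 98 + 132 * log2(2*18/4)
2D/W = 9.0
log2(9.0) = 3.1699
MT = 98 + 132 * 3.1699
= 516.4 ms


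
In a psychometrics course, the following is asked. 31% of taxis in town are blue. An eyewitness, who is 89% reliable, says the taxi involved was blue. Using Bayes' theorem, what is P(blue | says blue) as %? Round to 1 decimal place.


P(blue | says blue) = P(says blue | blue)*P(blue) / [P(says blue | blue)*P(blue) + P(says blue | not blue)*P(not blue)]
Numerator = 0.89 * 0.31 = 0.2759
False identification = 0.11 * 0.69 = 0.0759
P = 0.2759 / (0.2759 + 0.0759)
= 0.2759 / 0.3518
As percentage = 78.4


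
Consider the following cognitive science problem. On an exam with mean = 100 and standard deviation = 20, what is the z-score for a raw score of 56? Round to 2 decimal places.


z = (X - mu) / sigma
= (56 - 100) / 20
= -44 / 20
= -2.20


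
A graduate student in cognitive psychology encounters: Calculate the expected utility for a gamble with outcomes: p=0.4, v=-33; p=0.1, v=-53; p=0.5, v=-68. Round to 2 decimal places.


EU = sum(p_i * v_i)
0.4 * -33 = -13.2
0.1 * -53 = -5.3
0.5 * -68 = -34.0
EU = -13.2 + -5.3 + -34.0
= -52.50


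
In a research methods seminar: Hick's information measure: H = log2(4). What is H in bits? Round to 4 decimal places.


H = log2(n)
H = log2(4)
= 2.0000


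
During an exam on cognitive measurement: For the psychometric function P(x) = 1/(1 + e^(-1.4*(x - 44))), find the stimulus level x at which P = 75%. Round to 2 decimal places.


At P = 0.75: 0.75 = 1/(1 + e^(-k*(x-x0)))
Solving: e^(-k*(x-x0)) = 1/3
x = x0 + ln(3)/k
ln(3) = 1.0986
x = 44 + 1.0986/1.4
= 44 + 0.7847
= 44.78


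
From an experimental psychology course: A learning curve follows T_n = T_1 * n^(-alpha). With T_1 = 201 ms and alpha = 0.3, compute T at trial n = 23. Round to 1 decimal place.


T_n = 201 * 23^(-0.3)
23^(-0.3) = 0.390375
T_n = 201 * 0.390375
= 78.5 ms


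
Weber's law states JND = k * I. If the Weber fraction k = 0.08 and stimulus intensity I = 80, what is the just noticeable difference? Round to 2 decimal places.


JND = k * I
JND = 0.08 * 80
= 6.40


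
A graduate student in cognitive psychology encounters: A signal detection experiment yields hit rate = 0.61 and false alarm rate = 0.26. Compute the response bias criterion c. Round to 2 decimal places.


c = -0.5 * (z(HR) + z(FAR))
z(0.61) = 0.2793
z(0.26) = -0.6433
c = -0.5 * (0.2793 + -0.6433)
= -0.5 * -0.364
= 0.18


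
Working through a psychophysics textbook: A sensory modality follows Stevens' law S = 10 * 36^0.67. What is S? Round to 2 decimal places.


S = 10 * 36^0.67
36^0.67 = 11.0337
S = 10 * 11.0337
= 110.34


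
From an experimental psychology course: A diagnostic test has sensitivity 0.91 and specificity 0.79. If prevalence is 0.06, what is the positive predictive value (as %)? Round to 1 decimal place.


PPV = (sens * prev) / (sens * prev + (1-spec) * (1-prev))
Numerator = 0.91 * 0.06 = 0.0546
P(positive and no disease) = (1 - spec) * (1 - prev) = (1 - 0.79) * (1 - 0.06) = 0.1974
Denominator = 0.0546 + 0.1974 = 0.252
PPV = 0.0546 / 0.252 = 0.216667
As percentage = 21.7


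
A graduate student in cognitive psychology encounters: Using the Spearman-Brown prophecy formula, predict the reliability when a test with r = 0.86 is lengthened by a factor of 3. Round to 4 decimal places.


r_new = n*r / (1 + (n-1)*r)
Numerator = 3 * 0.86 = 2.58
Denominator = 1 + 2 * 0.86 = 2.72
r_new = 2.58 / 2.72
= 0.9485


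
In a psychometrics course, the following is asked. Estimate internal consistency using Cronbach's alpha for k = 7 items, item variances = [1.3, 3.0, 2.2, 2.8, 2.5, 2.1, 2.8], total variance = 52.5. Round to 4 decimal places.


alpha = (k/(k-1)) * (1 - sum(s_i^2)/s_total^2)
sum(item variances) = 16.7
k/(k-1) = 7/6 = 1.166667
1 - 16.7/52.5 = 1 - 0.318095 = 0.681905
alpha = 1.166667 * 0.681905
= 0.7956


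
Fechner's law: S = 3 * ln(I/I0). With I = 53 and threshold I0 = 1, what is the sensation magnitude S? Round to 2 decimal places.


S = 3 * ln(53/1)
I/I0 = 53.0
ln(53.0) = 3.9703
S = 3 * 3.9703
= 11.91


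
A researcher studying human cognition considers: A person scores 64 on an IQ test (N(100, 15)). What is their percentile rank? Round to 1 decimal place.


z = (IQ - mean) / SD
z = (64 - 100) / 15 = -2.4
Percentile = Phi(-2.4) * 100
Phi(-2.4) = 0.008198
= 0.8


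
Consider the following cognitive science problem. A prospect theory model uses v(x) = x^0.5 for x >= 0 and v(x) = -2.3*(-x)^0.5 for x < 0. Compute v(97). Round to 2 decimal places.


Since x = 97 >= 0, use v(x) = x^0.5
97^0.5 = 9.8489
v(97) = 9.85


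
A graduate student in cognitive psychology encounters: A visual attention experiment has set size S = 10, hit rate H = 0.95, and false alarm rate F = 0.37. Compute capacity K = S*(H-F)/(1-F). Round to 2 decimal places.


K = S * (H - F) / (1 - F)
H - F = 0.58
1 - F = 0.63
K = 10 * 0.58 / 0.63
= 9.21


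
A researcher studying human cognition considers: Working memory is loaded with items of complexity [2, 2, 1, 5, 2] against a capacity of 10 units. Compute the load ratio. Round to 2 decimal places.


Total complexity = 2 + 2 + 1 + 5 + 2 = 12
Load = total / capacity = 12 / 10
= 1.20


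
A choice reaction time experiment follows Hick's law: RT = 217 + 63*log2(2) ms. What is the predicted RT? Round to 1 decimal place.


RT = 217 + 63 * log2(2)
log2(2) = 1.0
RT = 217 + 63 * 1.0
= 217 + 63.0
= 280.0 ms


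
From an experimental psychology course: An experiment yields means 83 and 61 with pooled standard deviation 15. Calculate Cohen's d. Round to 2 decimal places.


Cohen's d = (M1 - M2) / S_pooled
= (83 - 61) / 15
= 22 / 15
= 1.47


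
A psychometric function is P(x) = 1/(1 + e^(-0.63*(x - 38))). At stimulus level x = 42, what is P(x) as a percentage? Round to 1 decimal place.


P(x) = 1/(1 + e^(-0.63*(42 - 38)))
Exponent = -0.63 * 4 = -2.52
e^(-2.52) = 0.08046
P = 1/(1 + 0.08046) = 0.925532
Percentage = 92.6


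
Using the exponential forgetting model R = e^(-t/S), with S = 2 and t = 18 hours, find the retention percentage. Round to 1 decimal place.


R = e^(-t/S)
-t/S = -18/2 = -9.0
R = e^(-9.0) = 0.000123
Percentage = 0.000123 * 100
= 0.0


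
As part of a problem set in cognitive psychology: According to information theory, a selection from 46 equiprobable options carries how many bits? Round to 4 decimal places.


H = log2(n)
H = log2(46)
= 5.5236


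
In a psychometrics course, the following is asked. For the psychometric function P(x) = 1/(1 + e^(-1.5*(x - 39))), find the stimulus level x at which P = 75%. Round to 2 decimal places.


At P = 0.75: 0.75 = 1/(1 + e^(-k*(x-x0)))
Solving: e^(-k*(x-x0)) = 1/3
x = x0 + ln(3)/k
ln(3) = 1.0986
x = 39 + 1.0986/1.5
= 39 + 0.7324
= 39.73


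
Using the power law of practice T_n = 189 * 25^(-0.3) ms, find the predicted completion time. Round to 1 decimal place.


T_n = 189 * 25^(-0.3)
25^(-0.3) = 0.380731
T_n = 189 * 0.380731
= 72.0 ms
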